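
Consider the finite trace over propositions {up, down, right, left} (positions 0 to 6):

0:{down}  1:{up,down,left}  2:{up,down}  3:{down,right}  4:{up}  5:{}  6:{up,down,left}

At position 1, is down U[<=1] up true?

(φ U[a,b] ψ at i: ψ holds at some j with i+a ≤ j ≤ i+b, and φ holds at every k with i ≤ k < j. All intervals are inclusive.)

Need some j in [1,2] with up, and down at every k in [1,j-1].
  j=1: up holds; no prefix to check → satisfied.

True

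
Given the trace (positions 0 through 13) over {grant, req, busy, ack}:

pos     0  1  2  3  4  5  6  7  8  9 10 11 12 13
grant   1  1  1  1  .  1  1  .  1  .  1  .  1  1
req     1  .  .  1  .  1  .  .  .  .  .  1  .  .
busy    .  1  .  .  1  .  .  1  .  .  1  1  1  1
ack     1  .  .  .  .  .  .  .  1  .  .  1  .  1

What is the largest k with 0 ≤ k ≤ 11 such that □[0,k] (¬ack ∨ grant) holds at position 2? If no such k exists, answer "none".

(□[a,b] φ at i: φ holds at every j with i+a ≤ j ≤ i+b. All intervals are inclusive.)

(¬ack ∨ grant) must hold from j=2 onward; find where it first fails.
  j=2: holds
  j=3: holds
  j=4: holds
  j=5: holds
  j=6: holds
  j=7: holds
  j=8: holds
  j=9: holds
  j=10: holds
  j=11: fails
Holds on [2,10], so largest k = 8.

8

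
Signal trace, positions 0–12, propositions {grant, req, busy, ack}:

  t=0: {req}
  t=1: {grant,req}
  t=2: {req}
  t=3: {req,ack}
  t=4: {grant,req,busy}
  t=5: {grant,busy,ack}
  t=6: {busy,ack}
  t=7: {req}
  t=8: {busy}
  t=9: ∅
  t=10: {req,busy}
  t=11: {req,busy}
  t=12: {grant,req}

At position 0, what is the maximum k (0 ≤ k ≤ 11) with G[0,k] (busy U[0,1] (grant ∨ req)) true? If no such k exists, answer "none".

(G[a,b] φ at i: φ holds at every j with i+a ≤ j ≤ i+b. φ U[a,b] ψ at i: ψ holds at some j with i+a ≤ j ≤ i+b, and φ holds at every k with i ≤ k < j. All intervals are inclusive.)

7

(busy U[0,1] (grant ∨ req)) must hold from j=0 onward; find where it first fails.
  j=0: holds
  j=1: holds
  j=2: holds
  j=3: holds
  j=4: holds
  j=5: holds
  j=6: holds
  j=7: holds
  j=8: fails
Holds on [0,7], so largest k = 7.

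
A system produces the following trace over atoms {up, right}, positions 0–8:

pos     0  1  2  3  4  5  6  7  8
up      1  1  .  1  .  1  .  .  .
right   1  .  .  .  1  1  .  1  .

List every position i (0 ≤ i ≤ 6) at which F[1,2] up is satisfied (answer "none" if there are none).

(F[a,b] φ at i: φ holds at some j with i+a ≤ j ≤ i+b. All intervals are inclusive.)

0, 1, 2, 3, 4

Evaluate at each i in [0,6]:
  i=0: ✓ (witness j=1)
  i=1: ✓ (witness j=3)
  i=2: ✓ (witness j=3)
  i=3: ✓ (witness j=5)
  i=4: ✓ (witness j=5)
  i=5: ✗ (none in [6,7])
  i=6: ✗ (none in [7,8])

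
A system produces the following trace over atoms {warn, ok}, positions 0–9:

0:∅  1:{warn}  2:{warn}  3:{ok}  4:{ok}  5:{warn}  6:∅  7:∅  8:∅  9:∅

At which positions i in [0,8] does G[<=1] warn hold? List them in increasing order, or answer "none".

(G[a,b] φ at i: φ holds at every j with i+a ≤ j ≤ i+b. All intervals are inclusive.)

1

Evaluate at each i in [0,8]:
  i=0: ✗ (fails at j=0)
  i=1: ✓ (all of [1,2])
  i=2: ✗ (fails at j=3)
  i=3: ✗ (fails at j=3)
  i=4: ✗ (fails at j=4)
  i=5: ✗ (fails at j=6)
  i=6: ✗ (fails at j=6)
  i=7: ✗ (fails at j=7)
  i=8: ✗ (fails at j=8)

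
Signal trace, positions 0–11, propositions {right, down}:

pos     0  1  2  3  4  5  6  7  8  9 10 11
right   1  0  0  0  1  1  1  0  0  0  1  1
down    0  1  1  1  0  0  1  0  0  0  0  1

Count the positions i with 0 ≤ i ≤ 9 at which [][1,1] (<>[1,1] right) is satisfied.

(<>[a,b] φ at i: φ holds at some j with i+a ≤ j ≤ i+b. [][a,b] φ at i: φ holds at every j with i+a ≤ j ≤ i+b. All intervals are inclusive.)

5

Evaluate at each i in [0,9]:
  i=0: ✗ (fails at j=1)
  i=1: ✗ (fails at j=2)
  i=2: ✓ (all of [3,3])
  i=3: ✓ (all of [4,4])
  i=4: ✓ (all of [5,5])
  i=5: ✗ (fails at j=6)
  i=6: ✗ (fails at j=7)
  i=7: ✗ (fails at j=8)
  i=8: ✓ (all of [9,9])
  i=9: ✓ (all of [10,10])
Positions where it holds: {2, 3, 4, 8, 9} → 5.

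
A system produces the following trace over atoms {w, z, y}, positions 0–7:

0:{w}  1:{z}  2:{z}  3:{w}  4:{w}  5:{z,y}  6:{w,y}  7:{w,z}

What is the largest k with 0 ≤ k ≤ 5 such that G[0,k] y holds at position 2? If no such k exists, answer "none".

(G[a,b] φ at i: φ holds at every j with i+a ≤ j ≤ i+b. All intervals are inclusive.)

none

y must hold from j=2 onward; find where it first fails.
  j=2: fails → no k works.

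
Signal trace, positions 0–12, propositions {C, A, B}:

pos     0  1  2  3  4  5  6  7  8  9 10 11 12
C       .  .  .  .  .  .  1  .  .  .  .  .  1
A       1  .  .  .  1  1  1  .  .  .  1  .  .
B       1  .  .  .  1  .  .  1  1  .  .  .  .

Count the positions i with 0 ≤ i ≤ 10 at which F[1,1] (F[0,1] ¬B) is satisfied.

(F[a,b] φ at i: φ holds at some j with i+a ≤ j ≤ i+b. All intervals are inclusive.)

10

Evaluate at each i in [0,10]:
  i=0: ✓ (witness j=1)
  i=1: ✓ (witness j=2)
  i=2: ✓ (witness j=3)
  i=3: ✓ (witness j=4)
  i=4: ✓ (witness j=5)
  i=5: ✓ (witness j=6)
  i=6: ✗ (none in [7,7])
  i=7: ✓ (witness j=8)
  i=8: ✓ (witness j=9)
  i=9: ✓ (witness j=10)
  i=10: ✓ (witness j=11)
Positions where it holds: {0, 1, 2, 3, 4, 5, 7, 8, 9, 10} → 10.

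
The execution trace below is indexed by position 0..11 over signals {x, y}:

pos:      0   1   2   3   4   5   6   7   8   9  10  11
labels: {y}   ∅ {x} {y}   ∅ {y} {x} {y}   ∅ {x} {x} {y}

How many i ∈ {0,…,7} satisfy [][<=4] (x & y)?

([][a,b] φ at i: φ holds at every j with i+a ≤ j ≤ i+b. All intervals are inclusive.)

Evaluate at each i in [0,7]:
  i=0: ✗ (fails at j=0)
  i=1: ✗ (fails at j=1)
  i=2: ✗ (fails at j=2)
  i=3: ✗ (fails at j=3)
  i=4: ✗ (fails at j=4)
  i=5: ✗ (fails at j=5)
  i=6: ✗ (fails at j=6)
  i=7: ✗ (fails at j=7)
Positions where it holds: {} → 0.

0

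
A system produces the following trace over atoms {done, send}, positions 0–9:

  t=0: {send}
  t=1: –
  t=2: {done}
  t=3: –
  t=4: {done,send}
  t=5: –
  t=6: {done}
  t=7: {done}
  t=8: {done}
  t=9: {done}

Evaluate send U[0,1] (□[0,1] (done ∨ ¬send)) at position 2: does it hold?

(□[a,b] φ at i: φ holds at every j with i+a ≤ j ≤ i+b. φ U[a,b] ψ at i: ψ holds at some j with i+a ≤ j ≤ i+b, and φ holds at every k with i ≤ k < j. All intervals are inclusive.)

Need some j in [2,3] with □[0,1] (done ∨ ¬send), and send at every k in [2,j-1].
  j=2: □[0,1] (done ∨ ¬send) holds; no prefix to check → satisfied.

Holds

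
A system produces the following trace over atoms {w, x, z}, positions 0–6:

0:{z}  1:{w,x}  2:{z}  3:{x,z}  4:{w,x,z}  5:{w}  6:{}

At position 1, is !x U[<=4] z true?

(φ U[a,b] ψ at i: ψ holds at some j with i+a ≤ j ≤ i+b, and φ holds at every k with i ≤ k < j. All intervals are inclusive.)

No

Need some j in [1,5] with z, and !x at every k in [1,j-1].
  j=1: z false.
  j=2: z holds, but !x fails at k=1 → not this j.
  j=3: z holds, but !x fails at k=1 → not this j.
  j=4: z holds, but !x fails at k=1 → not this j.
  j=5: z false.
No j in the window works → until fails.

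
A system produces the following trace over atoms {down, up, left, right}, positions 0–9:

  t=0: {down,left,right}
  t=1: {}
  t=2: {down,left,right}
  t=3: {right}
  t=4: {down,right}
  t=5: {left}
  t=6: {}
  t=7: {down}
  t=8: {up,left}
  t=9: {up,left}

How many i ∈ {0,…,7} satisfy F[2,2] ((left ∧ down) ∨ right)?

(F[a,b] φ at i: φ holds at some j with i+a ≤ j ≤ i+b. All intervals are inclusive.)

Evaluate at each i in [0,7]:
  i=0: ✓ (witness j=2)
  i=1: ✓ (witness j=3)
  i=2: ✓ (witness j=4)
  i=3: ✗ (none in [5,5])
  i=4: ✗ (none in [6,6])
  i=5: ✗ (none in [7,7])
  i=6: ✗ (none in [8,8])
  i=7: ✗ (none in [9,9])
Positions where it holds: {0, 1, 2} → 3.

3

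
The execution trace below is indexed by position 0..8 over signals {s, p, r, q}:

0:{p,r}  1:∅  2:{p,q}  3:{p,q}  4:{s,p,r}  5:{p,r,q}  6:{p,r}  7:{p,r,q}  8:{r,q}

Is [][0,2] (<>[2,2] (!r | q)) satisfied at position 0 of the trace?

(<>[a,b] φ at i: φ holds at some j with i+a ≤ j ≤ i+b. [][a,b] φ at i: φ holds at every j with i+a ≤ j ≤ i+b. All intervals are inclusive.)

Check <>[2,2] (!r | q) at every j in [0,2]:
  j=0: holds (witness at 2)
  j=1: holds (witness at 3)
  j=2: fails (none in [4,4])
Fails at j=2 → formula fails.

No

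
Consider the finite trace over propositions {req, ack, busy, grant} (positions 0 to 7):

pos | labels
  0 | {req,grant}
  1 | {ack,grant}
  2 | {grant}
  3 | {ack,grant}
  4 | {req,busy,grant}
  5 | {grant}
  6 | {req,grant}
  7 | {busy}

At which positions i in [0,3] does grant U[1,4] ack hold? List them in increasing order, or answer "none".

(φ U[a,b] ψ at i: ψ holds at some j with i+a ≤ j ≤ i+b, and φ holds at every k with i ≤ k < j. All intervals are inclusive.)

Evaluate at each i in [0,3]:
  i=0: ✓ (rhs at j=1; lhs holds on [0,0])
  i=1: ✓ (rhs at j=3; lhs holds on [1,2])
  i=2: ✓ (rhs at j=3; lhs holds on [2,2])
  i=3: ✗ (no rhs in [4,7])

0, 1, 2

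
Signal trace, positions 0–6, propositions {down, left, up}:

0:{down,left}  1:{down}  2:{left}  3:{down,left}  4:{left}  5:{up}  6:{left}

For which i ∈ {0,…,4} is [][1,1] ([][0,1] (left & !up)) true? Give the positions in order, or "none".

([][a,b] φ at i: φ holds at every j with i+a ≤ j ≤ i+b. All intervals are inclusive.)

Evaluate at each i in [0,4]:
  i=0: ✗ (fails at j=1)
  i=1: ✓ (all of [2,2])
  i=2: ✓ (all of [3,3])
  i=3: ✗ (fails at j=4)
  i=4: ✗ (fails at j=5)

1, 2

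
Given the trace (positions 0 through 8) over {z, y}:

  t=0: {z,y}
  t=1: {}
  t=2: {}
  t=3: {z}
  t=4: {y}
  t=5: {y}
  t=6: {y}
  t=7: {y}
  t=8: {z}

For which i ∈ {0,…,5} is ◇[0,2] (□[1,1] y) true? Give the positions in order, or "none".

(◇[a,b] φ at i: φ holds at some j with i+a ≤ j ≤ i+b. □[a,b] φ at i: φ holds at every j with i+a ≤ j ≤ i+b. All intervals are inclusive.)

1, 2, 3, 4, 5

Evaluate at each i in [0,5]:
  i=0: ✗ (none in [0,2])
  i=1: ✓ (witness j=3)
  i=2: ✓ (witness j=3)
  i=3: ✓ (witness j=3)
  i=4: ✓ (witness j=4)
  i=5: ✓ (witness j=5)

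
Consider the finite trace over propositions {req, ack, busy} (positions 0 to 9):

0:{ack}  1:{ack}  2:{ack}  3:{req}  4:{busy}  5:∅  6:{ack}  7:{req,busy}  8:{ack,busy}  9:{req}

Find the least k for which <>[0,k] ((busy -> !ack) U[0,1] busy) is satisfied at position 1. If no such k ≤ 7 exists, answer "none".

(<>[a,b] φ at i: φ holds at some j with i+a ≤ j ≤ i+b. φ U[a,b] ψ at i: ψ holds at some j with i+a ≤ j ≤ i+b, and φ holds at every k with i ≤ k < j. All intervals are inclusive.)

Scan j = 1,2,… for ((busy -> !ack) U[0,1] busy):
  j=1: fails
  j=2: fails
  j=3: holds
First hit at j=3, so smallest k = 3-1 = 2.

2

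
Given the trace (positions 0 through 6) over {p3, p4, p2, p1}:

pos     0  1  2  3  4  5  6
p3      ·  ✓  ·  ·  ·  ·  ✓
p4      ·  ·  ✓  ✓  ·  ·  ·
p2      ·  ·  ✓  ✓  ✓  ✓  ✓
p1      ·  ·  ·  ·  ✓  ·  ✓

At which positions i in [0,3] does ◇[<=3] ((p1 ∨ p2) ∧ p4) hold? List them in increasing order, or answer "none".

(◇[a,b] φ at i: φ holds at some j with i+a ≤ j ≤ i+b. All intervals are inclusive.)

0, 1, 2, 3

Evaluate at each i in [0,3]:
  i=0: ✓ (witness j=2)
  i=1: ✓ (witness j=2)
  i=2: ✓ (witness j=2)
  i=3: ✓ (witness j=3)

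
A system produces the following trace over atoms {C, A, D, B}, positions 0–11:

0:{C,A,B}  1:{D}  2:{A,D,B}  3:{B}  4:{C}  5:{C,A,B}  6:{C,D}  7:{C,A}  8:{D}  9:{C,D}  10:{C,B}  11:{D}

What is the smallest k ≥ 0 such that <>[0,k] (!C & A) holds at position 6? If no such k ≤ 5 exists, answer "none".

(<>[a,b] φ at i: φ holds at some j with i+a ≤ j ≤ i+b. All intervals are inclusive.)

none

Scan j = 6,7,… for (!C & A):
  j=6: fails
  j=7: fails
  j=8: fails
  j=9: fails
  j=10: fails
  j=11: fails
No j in [6,11] satisfies it → none.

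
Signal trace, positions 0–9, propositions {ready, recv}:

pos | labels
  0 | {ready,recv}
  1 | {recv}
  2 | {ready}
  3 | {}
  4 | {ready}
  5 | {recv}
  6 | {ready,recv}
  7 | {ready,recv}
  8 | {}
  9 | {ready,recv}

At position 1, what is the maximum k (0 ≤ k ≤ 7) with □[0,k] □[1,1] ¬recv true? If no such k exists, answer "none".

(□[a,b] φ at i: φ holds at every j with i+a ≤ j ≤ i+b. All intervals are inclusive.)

□[1,1] ¬recv must hold from j=1 onward; find where it first fails.
  j=1: holds
  j=2: holds
  j=3: holds
  j=4: fails
Holds on [1,3], so largest k = 2.

2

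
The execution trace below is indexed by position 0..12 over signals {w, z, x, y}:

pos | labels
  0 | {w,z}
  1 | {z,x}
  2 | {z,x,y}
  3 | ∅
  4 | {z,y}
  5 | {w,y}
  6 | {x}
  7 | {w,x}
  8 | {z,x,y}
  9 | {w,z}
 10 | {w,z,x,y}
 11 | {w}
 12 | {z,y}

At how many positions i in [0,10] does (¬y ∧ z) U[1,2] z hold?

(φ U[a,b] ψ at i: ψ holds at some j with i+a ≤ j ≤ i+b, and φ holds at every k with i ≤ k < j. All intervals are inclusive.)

Evaluate at each i in [0,10]:
  i=0: ✓ (rhs at j=1; lhs holds on [0,0])
  i=1: ✓ (rhs at j=2; lhs holds on [1,1])
  i=2: ✗ (lhs fails at k=2 before rhs at j=4)
  i=3: ✗ (lhs fails at k=3 before rhs at j=4)
  i=4: ✗ (no rhs in [5,6])
  i=5: ✗ (no rhs in [6,7])
  i=6: ✗ (lhs fails at k=6 before rhs at j=8)
  i=7: ✗ (lhs fails at k=7 before rhs at j=8)
  i=8: ✗ (lhs fails at k=8 before rhs at j=9)
  i=9: ✓ (rhs at j=10; lhs holds on [9,9])
  i=10: ✗ (lhs fails at k=10 before rhs at j=12)
Positions where it holds: {0, 1, 9} → 3.

3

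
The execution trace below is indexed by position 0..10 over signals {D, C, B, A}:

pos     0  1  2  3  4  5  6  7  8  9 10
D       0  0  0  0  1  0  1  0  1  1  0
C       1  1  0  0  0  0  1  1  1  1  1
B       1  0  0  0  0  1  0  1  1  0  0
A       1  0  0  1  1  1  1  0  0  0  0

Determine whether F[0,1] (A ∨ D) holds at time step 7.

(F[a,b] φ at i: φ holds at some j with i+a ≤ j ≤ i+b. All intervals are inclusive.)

Yes

Check (A ∨ D) at each j in [7,8]:
  j=7: false
  j=8: true
Found at j=8 → formula holds.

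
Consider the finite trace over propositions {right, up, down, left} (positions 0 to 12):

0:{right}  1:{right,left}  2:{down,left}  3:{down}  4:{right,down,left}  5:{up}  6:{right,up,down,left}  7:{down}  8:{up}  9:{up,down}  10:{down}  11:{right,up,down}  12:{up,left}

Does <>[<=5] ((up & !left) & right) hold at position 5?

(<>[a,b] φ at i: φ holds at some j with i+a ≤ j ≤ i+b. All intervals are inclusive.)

Check ((up & !left) & right) at each j in [5,10]:
  j=5: false
  j=6: false
  j=7: false
  j=8: false
  j=9: false
  j=10: false
No position in the window satisfies it → formula fails.

No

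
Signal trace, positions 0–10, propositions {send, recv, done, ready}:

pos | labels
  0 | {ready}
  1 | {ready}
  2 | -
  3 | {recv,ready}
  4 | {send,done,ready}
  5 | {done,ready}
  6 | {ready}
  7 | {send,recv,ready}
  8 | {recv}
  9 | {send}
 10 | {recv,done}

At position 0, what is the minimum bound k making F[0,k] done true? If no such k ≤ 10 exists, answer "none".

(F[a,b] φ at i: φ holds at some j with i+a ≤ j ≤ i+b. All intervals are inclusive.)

4

Scan j = 0,1,… for done:
  j=0: fails
  j=1: fails
  j=2: fails
  j=3: fails
  j=4: holds
First hit at j=4, so smallest k = 4-0 = 4.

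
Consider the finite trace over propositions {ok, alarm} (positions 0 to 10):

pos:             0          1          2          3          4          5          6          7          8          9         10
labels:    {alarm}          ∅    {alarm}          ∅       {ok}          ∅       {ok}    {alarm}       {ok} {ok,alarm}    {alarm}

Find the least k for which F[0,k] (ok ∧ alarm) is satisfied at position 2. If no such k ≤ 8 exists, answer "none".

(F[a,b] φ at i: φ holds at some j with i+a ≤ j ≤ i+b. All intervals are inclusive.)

7

Scan j = 2,3,… for (ok ∧ alarm):
  j=2: fails
  j=3: fails
  j=4: fails
  j=5: fails
  j=6: fails
  j=7: fails
  j=8: fails
  j=9: holds
First hit at j=9, so smallest k = 9-2 = 7.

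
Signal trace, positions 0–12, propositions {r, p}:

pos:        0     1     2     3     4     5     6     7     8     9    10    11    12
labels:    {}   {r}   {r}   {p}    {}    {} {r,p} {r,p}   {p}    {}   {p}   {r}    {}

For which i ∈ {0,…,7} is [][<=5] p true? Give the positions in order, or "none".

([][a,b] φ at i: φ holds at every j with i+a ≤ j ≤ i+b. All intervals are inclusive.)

none

Evaluate at each i in [0,7]:
  i=0: ✗ (fails at j=0)
  i=1: ✗ (fails at j=1)
  i=2: ✗ (fails at j=2)
  i=3: ✗ (fails at j=4)
  i=4: ✗ (fails at j=4)
  i=5: ✗ (fails at j=5)
  i=6: ✗ (fails at j=9)
  i=7: ✗ (fails at j=9)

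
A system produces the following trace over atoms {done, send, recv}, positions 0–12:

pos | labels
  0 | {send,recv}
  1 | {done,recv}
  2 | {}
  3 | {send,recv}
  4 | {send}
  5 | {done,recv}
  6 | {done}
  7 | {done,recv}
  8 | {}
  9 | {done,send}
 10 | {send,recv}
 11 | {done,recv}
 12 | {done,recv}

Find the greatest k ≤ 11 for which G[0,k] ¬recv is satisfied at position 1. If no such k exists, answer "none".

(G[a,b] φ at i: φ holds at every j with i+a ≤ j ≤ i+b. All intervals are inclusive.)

¬recv must hold from j=1 onward; find where it first fails.
  j=1: fails → no k works.

none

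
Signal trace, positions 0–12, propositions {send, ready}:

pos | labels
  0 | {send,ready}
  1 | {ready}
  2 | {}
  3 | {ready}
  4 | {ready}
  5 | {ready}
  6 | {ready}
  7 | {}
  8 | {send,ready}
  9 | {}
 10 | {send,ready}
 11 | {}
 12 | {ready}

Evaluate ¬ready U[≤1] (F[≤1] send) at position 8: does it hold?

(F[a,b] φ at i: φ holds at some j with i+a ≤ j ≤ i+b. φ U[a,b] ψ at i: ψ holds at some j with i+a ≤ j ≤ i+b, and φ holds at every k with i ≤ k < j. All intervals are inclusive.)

Need some j in [8,9] with F[≤1] send, and ¬ready at every k in [8,j-1].
  j=8: F[≤1] send holds; no prefix to check → satisfied.

True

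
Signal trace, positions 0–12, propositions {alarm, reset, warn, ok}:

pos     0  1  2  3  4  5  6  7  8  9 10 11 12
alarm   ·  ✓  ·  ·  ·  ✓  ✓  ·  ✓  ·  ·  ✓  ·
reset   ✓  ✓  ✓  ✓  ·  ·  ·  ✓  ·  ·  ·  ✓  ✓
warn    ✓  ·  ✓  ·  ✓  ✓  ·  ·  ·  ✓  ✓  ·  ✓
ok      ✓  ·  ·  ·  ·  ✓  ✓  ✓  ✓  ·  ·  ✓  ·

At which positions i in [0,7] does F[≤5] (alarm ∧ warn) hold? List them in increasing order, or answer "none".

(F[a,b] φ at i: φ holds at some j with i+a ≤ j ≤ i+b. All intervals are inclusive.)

0, 1, 2, 3, 4, 5

Evaluate at each i in [0,7]:
  i=0: ✓ (witness j=5)
  i=1: ✓ (witness j=5)
  i=2: ✓ (witness j=5)
  i=3: ✓ (witness j=5)
  i=4: ✓ (witness j=5)
  i=5: ✓ (witness j=5)
  i=6: ✗ (none in [6,11])
  i=7: ✗ (none in [7,12])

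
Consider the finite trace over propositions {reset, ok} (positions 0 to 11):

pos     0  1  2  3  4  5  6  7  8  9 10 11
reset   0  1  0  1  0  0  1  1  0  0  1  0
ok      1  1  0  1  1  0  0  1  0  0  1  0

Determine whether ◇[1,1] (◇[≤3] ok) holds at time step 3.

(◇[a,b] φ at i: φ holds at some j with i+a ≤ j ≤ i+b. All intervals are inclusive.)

Check ◇[≤3] ok at each j in [4,4]:
  j=4: holds (witness at 4)
Found at j=4 → formula holds.

True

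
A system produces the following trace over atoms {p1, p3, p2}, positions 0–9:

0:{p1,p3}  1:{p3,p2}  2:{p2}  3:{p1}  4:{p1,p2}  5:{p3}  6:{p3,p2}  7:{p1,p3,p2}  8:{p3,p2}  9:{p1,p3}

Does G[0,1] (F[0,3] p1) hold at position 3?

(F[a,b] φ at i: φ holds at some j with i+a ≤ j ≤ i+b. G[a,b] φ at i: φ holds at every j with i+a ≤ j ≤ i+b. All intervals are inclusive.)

Yes

Check F[0,3] p1 at every j in [3,4]:
  j=3: holds (witness at 3)
  j=4: holds (witness at 4)
All positions satisfy it → formula holds.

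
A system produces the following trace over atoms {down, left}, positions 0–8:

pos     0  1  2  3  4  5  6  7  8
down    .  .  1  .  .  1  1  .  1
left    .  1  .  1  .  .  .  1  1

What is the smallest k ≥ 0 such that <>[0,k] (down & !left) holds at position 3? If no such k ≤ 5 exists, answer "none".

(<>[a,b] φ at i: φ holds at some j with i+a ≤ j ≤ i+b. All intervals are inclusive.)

Scan j = 3,4,… for (down & !left):
  j=3: fails
  j=4: fails
  j=5: holds
First hit at j=5, so smallest k = 5-3 = 2.

2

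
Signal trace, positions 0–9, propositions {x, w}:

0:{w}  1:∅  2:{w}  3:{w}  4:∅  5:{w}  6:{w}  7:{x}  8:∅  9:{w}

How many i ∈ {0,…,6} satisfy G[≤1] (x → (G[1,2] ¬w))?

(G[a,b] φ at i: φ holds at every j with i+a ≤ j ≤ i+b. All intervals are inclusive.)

Evaluate at each i in [0,6]:
  i=0: ✓ (all of [0,1])
  i=1: ✓ (all of [1,2])
  i=2: ✓ (all of [2,3])
  i=3: ✓ (all of [3,4])
  i=4: ✓ (all of [4,5])
  i=5: ✓ (all of [5,6])
  i=6: ✗ (fails at j=7)
Positions where it holds: {0, 1, 2, 3, 4, 5} → 6.

6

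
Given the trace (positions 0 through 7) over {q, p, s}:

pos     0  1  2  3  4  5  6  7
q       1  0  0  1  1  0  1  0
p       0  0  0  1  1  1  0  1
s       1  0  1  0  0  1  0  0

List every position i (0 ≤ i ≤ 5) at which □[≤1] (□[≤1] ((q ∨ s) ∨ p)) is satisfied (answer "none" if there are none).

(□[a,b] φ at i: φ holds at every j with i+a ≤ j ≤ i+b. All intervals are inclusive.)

2, 3, 4, 5

Evaluate at each i in [0,5]:
  i=0: ✗ (fails at j=0)
  i=1: ✗ (fails at j=1)
  i=2: ✓ (all of [2,3])
  i=3: ✓ (all of [3,4])
  i=4: ✓ (all of [4,5])
  i=5: ✓ (all of [5,6])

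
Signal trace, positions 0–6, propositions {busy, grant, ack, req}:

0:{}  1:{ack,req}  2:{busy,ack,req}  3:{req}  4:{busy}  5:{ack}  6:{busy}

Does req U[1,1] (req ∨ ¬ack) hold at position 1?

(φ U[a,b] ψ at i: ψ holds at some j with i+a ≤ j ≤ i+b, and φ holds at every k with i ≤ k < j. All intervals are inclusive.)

True

Need some j in [2,2] with (req ∨ ¬ack), and req at every k in [1,j-1].
  j=2: (req ∨ ¬ack) holds; req holds at every k in [1,1] → satisfied.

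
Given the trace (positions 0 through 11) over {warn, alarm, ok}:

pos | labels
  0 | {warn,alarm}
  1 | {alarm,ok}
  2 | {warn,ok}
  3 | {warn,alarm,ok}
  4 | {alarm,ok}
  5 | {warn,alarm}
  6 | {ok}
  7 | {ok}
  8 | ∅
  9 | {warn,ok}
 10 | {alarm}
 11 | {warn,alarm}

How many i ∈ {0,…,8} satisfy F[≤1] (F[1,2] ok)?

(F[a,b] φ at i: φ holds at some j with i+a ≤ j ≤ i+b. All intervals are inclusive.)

9

Evaluate at each i in [0,8]:
  i=0: ✓ (witness j=0)
  i=1: ✓ (witness j=1)
  i=2: ✓ (witness j=2)
  i=3: ✓ (witness j=3)
  i=4: ✓ (witness j=4)
  i=5: ✓ (witness j=5)
  i=6: ✓ (witness j=6)
  i=7: ✓ (witness j=7)
  i=8: ✓ (witness j=8)
Positions where it holds: {0, 1, 2, 3, 4, 5, 6, 7, 8} → 9.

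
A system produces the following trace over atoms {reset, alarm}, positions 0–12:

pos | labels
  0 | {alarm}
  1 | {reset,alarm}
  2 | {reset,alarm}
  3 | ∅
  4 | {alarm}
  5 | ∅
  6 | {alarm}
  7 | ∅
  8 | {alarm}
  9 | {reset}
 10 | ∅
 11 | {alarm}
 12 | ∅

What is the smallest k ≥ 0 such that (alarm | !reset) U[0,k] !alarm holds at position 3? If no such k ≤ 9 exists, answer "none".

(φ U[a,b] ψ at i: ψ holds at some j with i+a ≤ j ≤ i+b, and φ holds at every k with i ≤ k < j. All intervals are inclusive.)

0

Need earliest j ≥ 3 with !alarm, and (alarm | !reset) at every k in [3,j-1].
  j=3: rhs holds (empty prefix). k = 0.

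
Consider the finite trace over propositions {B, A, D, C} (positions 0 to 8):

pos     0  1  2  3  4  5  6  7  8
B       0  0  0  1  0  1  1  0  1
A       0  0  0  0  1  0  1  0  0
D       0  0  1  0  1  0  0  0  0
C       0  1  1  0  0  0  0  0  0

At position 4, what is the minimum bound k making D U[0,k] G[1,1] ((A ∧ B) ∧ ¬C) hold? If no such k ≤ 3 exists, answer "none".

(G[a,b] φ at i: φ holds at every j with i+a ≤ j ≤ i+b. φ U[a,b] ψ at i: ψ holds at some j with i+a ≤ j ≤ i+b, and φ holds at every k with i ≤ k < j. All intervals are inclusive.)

1

Need earliest j ≥ 4 with G[1,1] ((A ∧ B) ∧ ¬C), and D at every k in [4,j-1].
  j=4: rhs fails.
  j=5: rhs holds; lhs holds on [4,4]. k = 1.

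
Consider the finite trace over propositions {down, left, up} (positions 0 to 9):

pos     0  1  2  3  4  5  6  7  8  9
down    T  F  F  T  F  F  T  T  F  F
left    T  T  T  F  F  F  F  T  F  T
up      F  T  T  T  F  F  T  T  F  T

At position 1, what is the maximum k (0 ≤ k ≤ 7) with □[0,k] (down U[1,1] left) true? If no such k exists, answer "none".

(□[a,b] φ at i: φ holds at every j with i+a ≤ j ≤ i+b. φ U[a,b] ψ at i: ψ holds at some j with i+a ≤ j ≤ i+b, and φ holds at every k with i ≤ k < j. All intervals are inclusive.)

none

(down U[1,1] left) must hold from j=1 onward; find where it first fails.
  j=1: fails → no k works.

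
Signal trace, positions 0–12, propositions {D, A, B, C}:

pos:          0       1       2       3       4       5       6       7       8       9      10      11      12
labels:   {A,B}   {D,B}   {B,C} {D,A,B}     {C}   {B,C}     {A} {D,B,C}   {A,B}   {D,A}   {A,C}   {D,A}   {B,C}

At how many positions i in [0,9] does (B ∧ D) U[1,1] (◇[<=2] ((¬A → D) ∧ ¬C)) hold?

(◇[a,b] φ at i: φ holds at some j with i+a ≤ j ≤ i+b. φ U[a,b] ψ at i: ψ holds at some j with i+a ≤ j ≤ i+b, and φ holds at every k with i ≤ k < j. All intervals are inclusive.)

Evaluate at each i in [0,9]:
  i=0: ✗ (lhs fails at k=0 before rhs at j=1)
  i=1: ✓ (rhs at j=2; lhs holds on [1,1])
  i=2: ✗ (lhs fails at k=2 before rhs at j=3)
  i=3: ✓ (rhs at j=4; lhs holds on [3,3])
  i=4: ✗ (lhs fails at k=4 before rhs at j=5)
  i=5: ✗ (lhs fails at k=5 before rhs at j=6)
  i=6: ✗ (lhs fails at k=6 before rhs at j=7)
  i=7: ✓ (rhs at j=8; lhs holds on [7,7])
  i=8: ✗ (lhs fails at k=8 before rhs at j=9)
  i=9: ✗ (lhs fails at k=9 before rhs at j=10)
Positions where it holds: {1, 3, 7} → 3.

3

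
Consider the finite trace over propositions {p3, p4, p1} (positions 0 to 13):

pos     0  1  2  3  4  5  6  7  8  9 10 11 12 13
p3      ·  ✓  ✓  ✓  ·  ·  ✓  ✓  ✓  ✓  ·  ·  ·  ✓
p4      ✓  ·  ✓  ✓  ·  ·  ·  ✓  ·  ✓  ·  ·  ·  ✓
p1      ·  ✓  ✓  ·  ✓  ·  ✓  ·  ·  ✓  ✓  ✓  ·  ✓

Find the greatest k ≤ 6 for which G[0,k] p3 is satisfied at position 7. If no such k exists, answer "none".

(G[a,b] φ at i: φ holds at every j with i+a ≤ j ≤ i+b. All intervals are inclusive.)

p3 must hold from j=7 onward; find where it first fails.
  j=7: holds
  j=8: holds
  j=9: holds
  j=10: fails
Holds on [7,9], so largest k = 2.

2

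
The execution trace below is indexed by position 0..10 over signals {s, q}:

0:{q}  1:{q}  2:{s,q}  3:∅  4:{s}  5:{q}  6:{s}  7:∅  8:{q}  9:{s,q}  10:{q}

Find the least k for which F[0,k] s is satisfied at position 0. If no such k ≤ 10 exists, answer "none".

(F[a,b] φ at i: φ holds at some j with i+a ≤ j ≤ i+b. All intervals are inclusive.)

Scan j = 0,1,… for s:
  j=0: fails
  j=1: fails
  j=2: holds
First hit at j=2, so smallest k = 2-0 = 2.

2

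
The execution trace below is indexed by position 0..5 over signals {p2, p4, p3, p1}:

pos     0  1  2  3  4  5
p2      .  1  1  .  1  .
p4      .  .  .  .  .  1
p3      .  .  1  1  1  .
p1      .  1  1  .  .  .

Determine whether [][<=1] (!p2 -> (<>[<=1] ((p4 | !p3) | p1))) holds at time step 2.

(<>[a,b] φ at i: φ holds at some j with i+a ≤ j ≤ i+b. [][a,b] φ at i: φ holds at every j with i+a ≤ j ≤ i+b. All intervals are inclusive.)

False

Check (!p2 -> (<>[<=1] ((p4 | !p3) | p1))) at every j in [2,3]:
  j=2: antecedent false → ✓
  j=3: antecedent true; consequent fails (none in [3,4]) → ✗
Fails at j=3 → formula fails.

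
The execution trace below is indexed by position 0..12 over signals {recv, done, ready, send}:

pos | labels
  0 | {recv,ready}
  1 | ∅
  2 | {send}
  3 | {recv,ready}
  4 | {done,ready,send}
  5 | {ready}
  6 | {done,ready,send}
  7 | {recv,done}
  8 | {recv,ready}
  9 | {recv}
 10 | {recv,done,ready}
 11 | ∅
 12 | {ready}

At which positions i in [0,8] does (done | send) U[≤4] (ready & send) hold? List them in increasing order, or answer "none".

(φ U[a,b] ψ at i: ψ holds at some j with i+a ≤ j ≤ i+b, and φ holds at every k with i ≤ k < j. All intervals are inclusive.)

4, 6

Evaluate at each i in [0,8]:
  i=0: ✗ (lhs fails at k=0 before rhs at j=4)
  i=1: ✗ (lhs fails at k=1 before rhs at j=4)
  i=2: ✗ (lhs fails at k=3 before rhs at j=4)
  i=3: ✗ (lhs fails at k=3 before rhs at j=4)
  i=4: ✓ (rhs at j=4)
  i=5: ✗ (lhs fails at k=5 before rhs at j=6)
  i=6: ✓ (rhs at j=6)
  i=7: ✗ (no rhs in [7,11])
  i=8: ✗ (no rhs in [8,12])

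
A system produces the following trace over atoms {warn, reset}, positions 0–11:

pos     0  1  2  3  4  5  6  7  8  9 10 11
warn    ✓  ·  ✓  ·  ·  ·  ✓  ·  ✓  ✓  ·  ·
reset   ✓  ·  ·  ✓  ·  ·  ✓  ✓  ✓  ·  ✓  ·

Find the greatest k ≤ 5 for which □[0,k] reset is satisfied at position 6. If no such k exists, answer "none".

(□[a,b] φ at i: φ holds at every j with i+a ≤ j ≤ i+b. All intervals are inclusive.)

2

reset must hold from j=6 onward; find where it first fails.
  j=6: holds
  j=7: holds
  j=8: holds
  j=9: fails
Holds on [6,8], so largest k = 2.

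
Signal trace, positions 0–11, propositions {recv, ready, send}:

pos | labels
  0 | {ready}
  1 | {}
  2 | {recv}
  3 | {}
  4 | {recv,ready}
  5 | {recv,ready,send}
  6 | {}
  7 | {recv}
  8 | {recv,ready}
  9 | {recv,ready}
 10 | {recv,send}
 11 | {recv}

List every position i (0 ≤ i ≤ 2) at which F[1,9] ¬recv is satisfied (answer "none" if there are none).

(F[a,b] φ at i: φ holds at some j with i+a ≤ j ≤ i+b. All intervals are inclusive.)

Evaluate at each i in [0,2]:
  i=0: ✓ (witness j=1)
  i=1: ✓ (witness j=3)
  i=2: ✓ (witness j=3)

0, 1, 2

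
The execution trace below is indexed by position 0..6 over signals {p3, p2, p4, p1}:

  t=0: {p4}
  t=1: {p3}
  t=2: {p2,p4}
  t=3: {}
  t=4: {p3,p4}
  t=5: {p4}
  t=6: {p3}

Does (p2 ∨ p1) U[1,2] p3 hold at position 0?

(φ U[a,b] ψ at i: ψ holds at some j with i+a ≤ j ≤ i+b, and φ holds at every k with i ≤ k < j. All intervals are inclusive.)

Need some j in [1,2] with p3, and (p2 ∨ p1) at every k in [0,j-1].
  j=1: p3 holds, but (p2 ∨ p1) fails at k=0 → not this j.
  j=2: p3 false.
No j in the window works → until fails.

False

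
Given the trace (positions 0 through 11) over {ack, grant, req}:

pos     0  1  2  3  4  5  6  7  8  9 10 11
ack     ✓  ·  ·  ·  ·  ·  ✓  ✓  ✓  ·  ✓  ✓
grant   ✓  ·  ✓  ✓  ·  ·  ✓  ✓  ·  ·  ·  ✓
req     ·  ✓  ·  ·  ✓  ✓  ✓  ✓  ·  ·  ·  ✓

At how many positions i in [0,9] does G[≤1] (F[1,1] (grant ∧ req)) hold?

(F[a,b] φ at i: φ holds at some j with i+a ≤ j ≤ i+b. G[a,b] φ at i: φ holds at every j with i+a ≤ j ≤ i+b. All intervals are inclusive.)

Evaluate at each i in [0,9]:
  i=0: ✗ (fails at j=0)
  i=1: ✗ (fails at j=1)
  i=2: ✗ (fails at j=2)
  i=3: ✗ (fails at j=3)
  i=4: ✗ (fails at j=4)
  i=5: ✓ (all of [5,6])
  i=6: ✗ (fails at j=7)
  i=7: ✗ (fails at j=7)
  i=8: ✗ (fails at j=8)
  i=9: ✗ (fails at j=9)
Positions where it holds: {5} → 1.

1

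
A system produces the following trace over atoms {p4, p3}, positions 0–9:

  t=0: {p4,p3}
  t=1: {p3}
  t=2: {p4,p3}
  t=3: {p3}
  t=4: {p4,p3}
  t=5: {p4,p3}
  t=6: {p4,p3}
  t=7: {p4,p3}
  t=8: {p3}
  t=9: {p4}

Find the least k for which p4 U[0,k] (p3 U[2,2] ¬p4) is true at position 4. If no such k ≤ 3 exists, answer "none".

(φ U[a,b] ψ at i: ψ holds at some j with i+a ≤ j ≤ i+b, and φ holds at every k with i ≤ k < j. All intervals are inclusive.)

2

Need earliest j ≥ 4 with (p3 U[2,2] ¬p4), and p4 at every k in [4,j-1].
  j=4: rhs fails.
  j=5: rhs fails.
  j=6: rhs holds; lhs holds on [4,5]. k = 2.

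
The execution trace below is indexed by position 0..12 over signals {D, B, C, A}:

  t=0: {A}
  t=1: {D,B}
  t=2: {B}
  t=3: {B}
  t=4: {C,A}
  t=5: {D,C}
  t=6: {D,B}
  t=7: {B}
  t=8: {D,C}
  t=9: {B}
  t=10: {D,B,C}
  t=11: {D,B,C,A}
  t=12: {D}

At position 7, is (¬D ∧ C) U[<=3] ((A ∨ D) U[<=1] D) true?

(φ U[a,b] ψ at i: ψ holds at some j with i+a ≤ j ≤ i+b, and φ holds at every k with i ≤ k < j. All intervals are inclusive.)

Need some j in [7,10] with ((A ∨ D) U[<=1] D), and (¬D ∧ C) at every k in [7,j-1].
  j=7: ((A ∨ D) U[<=1] D) — fails.
  j=8: ((A ∨ D) U[<=1] D) holds, but (¬D ∧ C) fails at k=7 → not this j.
  j=9: ((A ∨ D) U[<=1] D) — fails.
  j=10: ((A ∨ D) U[<=1] D) holds, but (¬D ∧ C) fails at k=7 → not this j.
No j in the window works → until fails.

Does not hold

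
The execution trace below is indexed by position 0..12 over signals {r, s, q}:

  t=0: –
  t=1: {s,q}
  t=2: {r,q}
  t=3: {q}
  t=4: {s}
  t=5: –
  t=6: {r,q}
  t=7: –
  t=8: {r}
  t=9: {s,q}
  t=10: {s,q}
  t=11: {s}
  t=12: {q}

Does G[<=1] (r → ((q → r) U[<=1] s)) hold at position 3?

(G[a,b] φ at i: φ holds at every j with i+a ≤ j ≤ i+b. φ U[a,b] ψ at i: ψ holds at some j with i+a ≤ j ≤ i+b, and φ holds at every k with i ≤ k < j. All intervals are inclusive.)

Check (r → ((q → r) U[<=1] s)) at every j in [3,4]:
  j=3: antecedent false → ✓
  j=4: antecedent false → ✓
All positions satisfy it → formula holds.

Holds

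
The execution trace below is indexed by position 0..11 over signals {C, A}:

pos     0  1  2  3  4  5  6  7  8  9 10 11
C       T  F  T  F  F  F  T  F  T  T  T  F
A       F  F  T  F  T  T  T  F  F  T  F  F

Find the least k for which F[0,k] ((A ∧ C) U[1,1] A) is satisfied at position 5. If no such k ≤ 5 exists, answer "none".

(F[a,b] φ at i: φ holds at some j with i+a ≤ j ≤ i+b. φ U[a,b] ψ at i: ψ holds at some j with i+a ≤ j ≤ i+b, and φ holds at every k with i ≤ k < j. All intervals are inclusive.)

Scan j = 5,6,… for ((A ∧ C) U[1,1] A):
  j=5: fails
  j=6: fails
  j=7: fails
  j=8: fails
  j=9: fails
  j=10: fails
No j in [5,10] satisfies it → none.

none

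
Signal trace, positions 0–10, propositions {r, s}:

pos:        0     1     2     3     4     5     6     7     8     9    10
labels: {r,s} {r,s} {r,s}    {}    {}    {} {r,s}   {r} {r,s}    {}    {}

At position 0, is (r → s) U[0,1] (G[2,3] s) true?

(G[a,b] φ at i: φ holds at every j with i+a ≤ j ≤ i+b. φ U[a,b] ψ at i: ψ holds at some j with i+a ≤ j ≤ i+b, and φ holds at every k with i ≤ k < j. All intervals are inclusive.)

Need some j in [0,1] with G[2,3] s, and (r → s) at every k in [0,j-1].
  j=0: G[2,3] s — fails at 3.
  j=1: G[2,3] s — fails at 3.
No j in the window works → until fails.

Does not hold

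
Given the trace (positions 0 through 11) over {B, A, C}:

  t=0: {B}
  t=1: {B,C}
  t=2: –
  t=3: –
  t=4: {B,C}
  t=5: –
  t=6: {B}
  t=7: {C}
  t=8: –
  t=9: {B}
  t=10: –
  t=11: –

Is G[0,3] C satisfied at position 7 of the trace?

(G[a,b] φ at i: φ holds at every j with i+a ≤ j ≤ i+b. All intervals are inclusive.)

Check C at every j in [7,10]:
  j=7: true
  j=8: false
  j=9: false
  j=10: false
Fails at j=8 → formula fails.

No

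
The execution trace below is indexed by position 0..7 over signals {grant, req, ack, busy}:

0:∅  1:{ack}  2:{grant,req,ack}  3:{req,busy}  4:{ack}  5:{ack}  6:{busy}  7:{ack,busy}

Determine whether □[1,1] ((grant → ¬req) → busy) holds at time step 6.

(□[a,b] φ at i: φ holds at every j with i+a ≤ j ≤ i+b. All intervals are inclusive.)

Yes

Check ((grant → ¬req) → busy) at every j in [7,7]:
  j=7: antecedent true; consequent true → ✓
All positions satisfy it → formula holds.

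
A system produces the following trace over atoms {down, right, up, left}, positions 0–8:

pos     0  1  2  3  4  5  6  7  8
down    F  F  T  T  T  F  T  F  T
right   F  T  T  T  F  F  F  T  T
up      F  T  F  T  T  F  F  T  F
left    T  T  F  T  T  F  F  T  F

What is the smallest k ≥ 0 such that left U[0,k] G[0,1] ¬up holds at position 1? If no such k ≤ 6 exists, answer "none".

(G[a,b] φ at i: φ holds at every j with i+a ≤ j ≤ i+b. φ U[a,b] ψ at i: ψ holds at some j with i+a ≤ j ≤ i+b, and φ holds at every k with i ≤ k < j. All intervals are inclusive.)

Need earliest j ≥ 1 with G[0,1] ¬up, and left at every k in [1,j-1].
  j=1: rhs fails.
  j=2: rhs fails.
  j=3: rhs fails.
  j=4: rhs fails.
  j=5: rhs holds but lhs fails at k=2.
  j=6: rhs fails.
  j=7: rhs fails.
No witness within the range → none.

none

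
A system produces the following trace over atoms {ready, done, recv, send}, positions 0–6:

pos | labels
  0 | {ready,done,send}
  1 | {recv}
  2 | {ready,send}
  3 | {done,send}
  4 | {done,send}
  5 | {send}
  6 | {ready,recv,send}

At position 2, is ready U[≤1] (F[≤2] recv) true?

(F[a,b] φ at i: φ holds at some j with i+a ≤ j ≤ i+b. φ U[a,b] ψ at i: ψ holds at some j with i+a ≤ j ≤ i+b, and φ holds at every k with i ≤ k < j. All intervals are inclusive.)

Need some j in [2,3] with F[≤2] recv, and ready at every k in [2,j-1].
  j=2: F[≤2] recv — fails (none in [2,4]).
  j=3: F[≤2] recv — fails (none in [3,5]).
No j in the window works → until fails.

Does not hold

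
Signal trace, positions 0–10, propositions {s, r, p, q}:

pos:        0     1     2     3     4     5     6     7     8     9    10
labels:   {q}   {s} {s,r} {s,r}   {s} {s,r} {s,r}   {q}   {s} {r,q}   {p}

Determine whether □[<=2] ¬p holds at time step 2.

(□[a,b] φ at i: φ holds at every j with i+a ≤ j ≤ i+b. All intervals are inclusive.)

Yes

Check ¬p at every j in [2,4]:
  j=2: true
  j=3: true
  j=4: true
All positions satisfy it → formula holds.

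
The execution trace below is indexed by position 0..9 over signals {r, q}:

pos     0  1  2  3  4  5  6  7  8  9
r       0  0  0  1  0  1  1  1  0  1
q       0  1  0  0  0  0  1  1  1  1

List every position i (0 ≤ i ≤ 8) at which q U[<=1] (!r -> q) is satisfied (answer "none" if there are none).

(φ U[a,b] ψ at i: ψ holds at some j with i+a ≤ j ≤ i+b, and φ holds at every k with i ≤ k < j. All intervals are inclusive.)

1, 3, 5, 6, 7, 8

Evaluate at each i in [0,8]:
  i=0: ✗ (lhs fails at k=0 before rhs at j=1)
  i=1: ✓ (rhs at j=1)
  i=2: ✗ (lhs fails at k=2 before rhs at j=3)
  i=3: ✓ (rhs at j=3)
  i=4: ✗ (lhs fails at k=4 before rhs at j=5)
  i=5: ✓ (rhs at j=5)
  i=6: ✓ (rhs at j=6)
  i=7: ✓ (rhs at j=7)
  i=8: ✓ (rhs at j=8)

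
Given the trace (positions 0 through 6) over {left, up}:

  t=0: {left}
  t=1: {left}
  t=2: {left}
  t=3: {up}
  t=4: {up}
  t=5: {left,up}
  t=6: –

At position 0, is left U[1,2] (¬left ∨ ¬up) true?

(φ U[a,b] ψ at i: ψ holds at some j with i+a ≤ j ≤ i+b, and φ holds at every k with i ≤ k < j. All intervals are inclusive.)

Yes

Need some j in [1,2] with (¬left ∨ ¬up), and left at every k in [0,j-1].
  j=1: (¬left ∨ ¬up) holds; left holds at every k in [0,0] → satisfied.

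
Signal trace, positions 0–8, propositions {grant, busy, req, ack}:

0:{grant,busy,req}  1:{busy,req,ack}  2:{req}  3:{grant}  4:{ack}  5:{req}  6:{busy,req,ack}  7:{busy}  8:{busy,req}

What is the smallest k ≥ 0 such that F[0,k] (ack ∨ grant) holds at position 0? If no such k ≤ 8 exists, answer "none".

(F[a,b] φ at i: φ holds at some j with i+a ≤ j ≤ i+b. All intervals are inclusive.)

0

Scan j = 0,1,… for (ack ∨ grant):
  j=0: holds
First hit at j=0, so smallest k = 0-0 = 0.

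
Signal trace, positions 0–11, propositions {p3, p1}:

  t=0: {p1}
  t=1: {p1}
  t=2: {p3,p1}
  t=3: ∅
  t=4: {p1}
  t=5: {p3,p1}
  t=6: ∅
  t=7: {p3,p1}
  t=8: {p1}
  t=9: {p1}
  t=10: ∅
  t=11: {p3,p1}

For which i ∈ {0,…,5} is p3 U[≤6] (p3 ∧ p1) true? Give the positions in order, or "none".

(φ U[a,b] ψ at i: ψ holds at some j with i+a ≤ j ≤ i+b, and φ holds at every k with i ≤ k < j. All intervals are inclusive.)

Evaluate at each i in [0,5]:
  i=0: ✗ (lhs fails at k=0 before rhs at j=2)
  i=1: ✗ (lhs fails at k=1 before rhs at j=2)
  i=2: ✓ (rhs at j=2)
  i=3: ✗ (lhs fails at k=3 before rhs at j=5)
  i=4: ✗ (lhs fails at k=4 before rhs at j=5)
  i=5: ✓ (rhs at j=5)

2, 5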